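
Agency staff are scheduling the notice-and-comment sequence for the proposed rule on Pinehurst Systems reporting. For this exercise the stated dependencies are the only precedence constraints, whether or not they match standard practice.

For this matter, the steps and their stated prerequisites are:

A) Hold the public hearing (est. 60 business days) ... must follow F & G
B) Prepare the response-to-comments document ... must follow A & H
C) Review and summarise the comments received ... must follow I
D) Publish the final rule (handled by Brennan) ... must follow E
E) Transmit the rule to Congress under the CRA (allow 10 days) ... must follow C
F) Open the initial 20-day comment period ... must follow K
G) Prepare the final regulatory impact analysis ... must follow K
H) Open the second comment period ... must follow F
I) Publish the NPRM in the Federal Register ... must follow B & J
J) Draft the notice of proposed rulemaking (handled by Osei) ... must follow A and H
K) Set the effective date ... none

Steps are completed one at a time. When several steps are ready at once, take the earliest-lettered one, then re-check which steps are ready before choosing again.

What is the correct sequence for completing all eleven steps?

Only K has no prerequisites, so it is first.
Now F and G have their prerequisites met. F has the earlier label, so F next.
Now G and H have their prerequisites met. G has the earlier label, so G next.
A now also ready, so the ready set is {A, H}; A has the earlier label → A.
H is the only step now ready → H.
Ready: B and J. B has the earlier label → B.
J needed A and H, now all done → J.
I needed B and J, now all done → I.
C needed I, now all done → C.
E needed C, now all done → E.
D needed E, now all done → D.

K F G A H B J I C E D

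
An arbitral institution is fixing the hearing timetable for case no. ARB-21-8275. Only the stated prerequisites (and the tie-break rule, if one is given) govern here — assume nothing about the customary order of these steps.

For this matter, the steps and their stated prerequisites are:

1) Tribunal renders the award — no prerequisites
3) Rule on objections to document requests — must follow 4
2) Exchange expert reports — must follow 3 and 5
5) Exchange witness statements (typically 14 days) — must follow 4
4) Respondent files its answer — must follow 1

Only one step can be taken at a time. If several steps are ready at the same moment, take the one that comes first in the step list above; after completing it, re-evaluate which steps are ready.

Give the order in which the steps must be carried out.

1, 4, 3, 5, 2

Only 1 has no prerequisites, so it is first.
Next only 4 has its prerequisites met → 4.
3 and 5 are both available; 3 is listed earlier → 3.
5 is the only step now ready → 5.
Next only 2 has its prerequisites met → 2.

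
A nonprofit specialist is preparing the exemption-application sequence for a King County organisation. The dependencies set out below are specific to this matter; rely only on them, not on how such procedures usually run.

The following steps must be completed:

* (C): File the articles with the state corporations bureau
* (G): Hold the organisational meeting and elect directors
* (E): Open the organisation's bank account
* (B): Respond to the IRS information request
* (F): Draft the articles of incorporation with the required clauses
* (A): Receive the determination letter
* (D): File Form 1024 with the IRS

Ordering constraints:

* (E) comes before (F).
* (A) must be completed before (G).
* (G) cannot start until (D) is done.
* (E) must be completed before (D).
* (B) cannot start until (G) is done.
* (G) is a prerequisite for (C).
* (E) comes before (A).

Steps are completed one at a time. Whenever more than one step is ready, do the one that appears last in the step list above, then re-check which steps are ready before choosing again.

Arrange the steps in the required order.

(E), (D), (A), (F), (G), (B), (C)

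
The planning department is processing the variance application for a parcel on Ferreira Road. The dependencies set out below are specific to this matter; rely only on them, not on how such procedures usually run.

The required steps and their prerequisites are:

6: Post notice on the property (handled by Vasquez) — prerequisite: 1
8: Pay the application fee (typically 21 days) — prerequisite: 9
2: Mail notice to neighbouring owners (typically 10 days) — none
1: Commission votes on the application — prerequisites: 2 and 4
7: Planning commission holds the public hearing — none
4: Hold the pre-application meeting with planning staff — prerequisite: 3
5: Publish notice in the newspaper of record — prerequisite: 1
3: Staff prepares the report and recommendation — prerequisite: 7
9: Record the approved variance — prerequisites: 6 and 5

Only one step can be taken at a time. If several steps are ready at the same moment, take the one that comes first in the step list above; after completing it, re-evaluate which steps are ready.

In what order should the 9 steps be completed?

Nothing is required for 2 and 7. 2 is listed earlier → 2 first.
That leaves 7 as the only ready step → 7.
Next only 3 has its prerequisites met → 3.
That leaves 4 as the only ready step → 4.
Next only 1 has its prerequisites met → 1.
6 and 5 are both available; 6 is listed earlier → 6.
5 is the only step now ready → 5.
9 needed 6 and 5, now all done → 9.
8 needed 9, now all done → 8.

2, 7, 3, 4, 1, 6, 5, 9, 8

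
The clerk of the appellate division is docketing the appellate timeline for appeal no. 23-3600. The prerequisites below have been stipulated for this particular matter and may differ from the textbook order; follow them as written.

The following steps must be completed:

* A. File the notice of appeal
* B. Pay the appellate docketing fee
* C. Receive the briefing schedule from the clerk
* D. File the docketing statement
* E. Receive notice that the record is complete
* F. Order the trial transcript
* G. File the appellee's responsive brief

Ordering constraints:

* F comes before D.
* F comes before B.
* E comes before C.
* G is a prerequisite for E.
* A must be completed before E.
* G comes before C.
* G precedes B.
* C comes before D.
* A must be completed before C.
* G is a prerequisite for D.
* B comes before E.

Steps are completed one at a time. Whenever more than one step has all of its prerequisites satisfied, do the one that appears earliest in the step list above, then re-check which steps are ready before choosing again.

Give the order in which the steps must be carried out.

Nothing is required for A, F and G. A is listed earlier → A first.
Ready: F and G. F is listed earlier → F.
G is the only step now ready → G.
That leaves B as the only ready step → B.
Next only E has its prerequisites met → E.
Next only C has its prerequisites met → C.
D needed C, F and G, now all done → D.

A, F, G, B, E, C, D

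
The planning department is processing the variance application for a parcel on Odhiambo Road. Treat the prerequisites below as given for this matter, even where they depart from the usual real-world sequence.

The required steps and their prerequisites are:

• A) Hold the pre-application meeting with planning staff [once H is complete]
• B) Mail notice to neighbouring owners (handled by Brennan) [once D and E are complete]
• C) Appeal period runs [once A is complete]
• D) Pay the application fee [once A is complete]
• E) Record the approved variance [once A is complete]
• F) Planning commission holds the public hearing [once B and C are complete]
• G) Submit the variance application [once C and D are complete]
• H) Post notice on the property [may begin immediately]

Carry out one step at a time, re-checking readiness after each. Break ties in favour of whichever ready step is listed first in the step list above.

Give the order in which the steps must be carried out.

H is the only step with nothing outstanding, so it goes first.
A needed H, now all done → A.
Now C, D and E have their prerequisites met. C is listed earlier, so C next.
Ready: D and E. D is listed earlier → D.
G now also ready, so the ready set is {E, G}; E is listed earlier → E.
Ready: B and G. B is listed earlier → B.
F and G are both available; F is listed earlier → F.
That leaves G as the only ready step → G.

H, A, C, D, E, B, F, G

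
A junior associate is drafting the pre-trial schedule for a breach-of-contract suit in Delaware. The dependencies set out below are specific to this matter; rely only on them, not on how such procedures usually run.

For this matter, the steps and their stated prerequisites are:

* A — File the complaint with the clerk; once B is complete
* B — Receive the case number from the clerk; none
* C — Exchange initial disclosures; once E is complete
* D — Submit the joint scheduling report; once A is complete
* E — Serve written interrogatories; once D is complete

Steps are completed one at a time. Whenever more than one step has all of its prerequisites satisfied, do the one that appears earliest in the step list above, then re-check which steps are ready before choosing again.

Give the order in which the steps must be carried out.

B is the only step with nothing outstanding, so it goes first.
A needed B, now all done → A.
D needed A, now all done → D.
E needed D, now all done → E.
Next only C has its prerequisites met → C.

B → A → D → E → C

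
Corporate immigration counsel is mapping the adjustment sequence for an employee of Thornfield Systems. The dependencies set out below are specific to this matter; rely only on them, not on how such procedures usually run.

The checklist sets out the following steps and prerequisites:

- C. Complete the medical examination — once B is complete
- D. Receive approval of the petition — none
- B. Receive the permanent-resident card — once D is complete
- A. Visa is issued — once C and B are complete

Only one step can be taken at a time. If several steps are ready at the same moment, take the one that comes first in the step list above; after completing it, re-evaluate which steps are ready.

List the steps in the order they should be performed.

D B C A

Only D has no prerequisites, so it is first.
B needed D, now all done → B.
C needed B, now all done → C.
A is the only step now ready → A.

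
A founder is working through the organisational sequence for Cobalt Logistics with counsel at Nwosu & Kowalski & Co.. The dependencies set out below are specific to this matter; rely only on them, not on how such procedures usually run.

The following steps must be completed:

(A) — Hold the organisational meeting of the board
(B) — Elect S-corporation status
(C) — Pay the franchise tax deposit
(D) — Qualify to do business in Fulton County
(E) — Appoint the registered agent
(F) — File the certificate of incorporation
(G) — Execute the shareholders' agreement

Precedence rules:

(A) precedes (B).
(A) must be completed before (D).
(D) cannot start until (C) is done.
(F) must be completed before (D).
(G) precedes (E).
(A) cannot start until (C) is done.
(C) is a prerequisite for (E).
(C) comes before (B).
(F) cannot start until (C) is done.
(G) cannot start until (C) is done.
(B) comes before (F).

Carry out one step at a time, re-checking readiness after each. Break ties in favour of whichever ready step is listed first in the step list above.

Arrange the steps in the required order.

(C) is the only step with nothing outstanding, so it goes first.
Now (A) and (G) have their prerequisites met. (A) is listed earlier, so (A) next.
(B) and (G) are both available; (B) is listed earlier → (B).
(F) and (G) are both available; (F) is listed earlier → (F).
(D) and (G) are both available; (D) is listed earlier → (D).
Next only (G) has its prerequisites met → (G).
That leaves (E) as the only ready step → (E).

(C), (A), (B), (F), (D), (G), (E)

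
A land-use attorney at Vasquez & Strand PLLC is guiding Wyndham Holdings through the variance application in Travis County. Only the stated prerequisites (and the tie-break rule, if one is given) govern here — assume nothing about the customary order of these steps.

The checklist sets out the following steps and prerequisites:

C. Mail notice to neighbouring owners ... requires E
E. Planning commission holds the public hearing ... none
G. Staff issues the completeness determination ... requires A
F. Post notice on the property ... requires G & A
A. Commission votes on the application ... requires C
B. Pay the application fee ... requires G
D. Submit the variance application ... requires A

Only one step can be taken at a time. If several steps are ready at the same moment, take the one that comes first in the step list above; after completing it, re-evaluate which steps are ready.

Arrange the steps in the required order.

E has no prerequisites → E first.
Next only C has its prerequisites met → C.
A needed C, now all done → A.
Now G and D have their prerequisites met. G is listed earlier, so G next.
Ready: F, B and D. F is listed earlier → F.
B and D are both available; B is listed earlier → B.
D needed A, now all done → D.

E, C, A, G, F, B, D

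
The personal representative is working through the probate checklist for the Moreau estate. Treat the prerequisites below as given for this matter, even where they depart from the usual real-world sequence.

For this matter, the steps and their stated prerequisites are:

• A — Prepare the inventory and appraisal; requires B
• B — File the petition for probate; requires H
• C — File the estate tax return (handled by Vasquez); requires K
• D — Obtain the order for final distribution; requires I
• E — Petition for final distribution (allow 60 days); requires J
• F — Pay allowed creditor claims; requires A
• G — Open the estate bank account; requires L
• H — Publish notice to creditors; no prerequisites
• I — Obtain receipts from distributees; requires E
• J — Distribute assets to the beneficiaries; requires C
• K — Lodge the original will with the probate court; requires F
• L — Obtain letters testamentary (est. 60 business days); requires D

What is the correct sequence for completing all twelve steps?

H, B, A, F, K, C, J, E, I, D, L, G

H is the only step with nothing outstanding, so it goes first.
B needed H, now all done → B.
Next only A has its prerequisites met → A.
F is the only step now ready → F.
That leaves K as the only ready step → K.
That leaves C as the only ready step → C.
J is the only step now ready → J.
Next only E has its prerequisites met → E.
I is the only step now ready → I.
D needed I, now all done → D.
L needed D, now all done → L.
Next only G has its prerequisites met → G.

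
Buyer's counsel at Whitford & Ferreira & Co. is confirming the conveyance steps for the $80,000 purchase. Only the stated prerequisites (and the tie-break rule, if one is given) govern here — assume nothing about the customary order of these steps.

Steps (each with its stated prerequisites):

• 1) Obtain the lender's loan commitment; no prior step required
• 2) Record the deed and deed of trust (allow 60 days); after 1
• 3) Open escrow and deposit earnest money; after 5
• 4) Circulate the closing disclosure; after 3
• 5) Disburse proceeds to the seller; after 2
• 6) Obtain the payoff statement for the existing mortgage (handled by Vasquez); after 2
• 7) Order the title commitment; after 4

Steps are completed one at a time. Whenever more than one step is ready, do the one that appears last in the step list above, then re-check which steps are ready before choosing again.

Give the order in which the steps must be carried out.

1, 2, 6, 5, 3, 4, 7

1 has no prerequisites → 1 first.
2 is the only step now ready → 2.
Ready: 6 and 5. 6 is listed later → 6.
5 needed 2, now all done → 5.
3 is the only step now ready → 3.
That leaves 4 as the only ready step → 4.
That leaves 7 as the only ready step → 7.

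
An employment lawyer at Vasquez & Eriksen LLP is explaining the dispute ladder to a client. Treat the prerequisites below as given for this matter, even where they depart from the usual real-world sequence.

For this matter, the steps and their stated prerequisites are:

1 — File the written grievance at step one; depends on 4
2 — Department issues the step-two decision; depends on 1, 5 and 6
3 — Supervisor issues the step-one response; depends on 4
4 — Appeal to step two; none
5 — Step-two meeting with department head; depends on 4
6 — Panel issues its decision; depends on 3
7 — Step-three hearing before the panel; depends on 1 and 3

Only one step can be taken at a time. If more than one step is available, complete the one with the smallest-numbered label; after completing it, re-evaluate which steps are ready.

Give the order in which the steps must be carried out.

4 → 1 → 3 → 5 → 6 → 2 → 7

Only 4 has no prerequisites, so it is first.
1, 3 and 5 are all available; 1 has the earlier label → 1.
Now 3 and 5 have their prerequisites met. 3 has the earlier label, so 3 next.
6 and 7 now also ready, so the ready set is {5, 6, 7}; 5 has the earlier label → 5.
6 and 7 are both available; 6 has the earlier label → 6.
Ready: 2 and 7. 2 has the earlier label → 2.
7 is the only step now ready → 7.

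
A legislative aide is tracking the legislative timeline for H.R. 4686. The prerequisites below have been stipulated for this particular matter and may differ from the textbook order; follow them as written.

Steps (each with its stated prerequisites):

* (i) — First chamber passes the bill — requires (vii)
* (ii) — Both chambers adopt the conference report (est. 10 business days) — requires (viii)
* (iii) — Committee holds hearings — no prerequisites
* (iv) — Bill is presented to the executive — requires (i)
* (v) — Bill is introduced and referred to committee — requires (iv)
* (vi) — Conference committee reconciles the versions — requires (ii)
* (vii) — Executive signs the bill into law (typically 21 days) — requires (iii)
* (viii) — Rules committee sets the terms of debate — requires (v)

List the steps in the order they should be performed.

(iii), (vii), (i), (iv), (v), (viii), (ii), (vi)

(iii) is the only step with nothing outstanding, so it goes first.
(vii) is the only step now ready → (vii).
(i) needed (vii), now all done → (i).
(iv) needed (i), now all done → (iv).
(v) is the only step now ready → (v).
That leaves (viii) as the only ready step → (viii).
That leaves (ii) as the only ready step → (ii).
Next only (vi) has its prerequisites met → (vi).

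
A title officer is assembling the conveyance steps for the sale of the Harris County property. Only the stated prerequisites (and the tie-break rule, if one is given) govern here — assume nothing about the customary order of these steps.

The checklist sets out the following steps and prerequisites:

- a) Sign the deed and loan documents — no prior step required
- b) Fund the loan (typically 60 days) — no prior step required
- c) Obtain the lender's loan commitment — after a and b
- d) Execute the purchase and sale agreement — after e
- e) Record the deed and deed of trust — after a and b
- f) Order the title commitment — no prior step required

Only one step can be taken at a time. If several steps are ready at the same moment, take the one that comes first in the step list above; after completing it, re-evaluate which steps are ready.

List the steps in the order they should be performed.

a, b and f have no prerequisites; a is listed earlier, so a is first.
Ready: b and f. b is listed earlier → b.
c, e and f are all available; c is listed earlier → c.
e and f are both available; e is listed earlier → e.
Now d and f have their prerequisites met. d is listed earlier, so d next.
Next only f has its prerequisites met → f.

a, b, c, e, d, f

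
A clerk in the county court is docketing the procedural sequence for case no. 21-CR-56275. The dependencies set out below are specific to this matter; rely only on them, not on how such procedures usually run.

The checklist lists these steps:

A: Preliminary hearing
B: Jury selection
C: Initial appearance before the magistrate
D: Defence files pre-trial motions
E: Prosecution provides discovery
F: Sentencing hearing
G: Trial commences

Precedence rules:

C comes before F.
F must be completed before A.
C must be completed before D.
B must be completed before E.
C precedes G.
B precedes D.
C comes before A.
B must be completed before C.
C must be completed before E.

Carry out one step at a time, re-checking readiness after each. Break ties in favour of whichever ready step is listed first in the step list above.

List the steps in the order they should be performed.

B → C → D → E → F → A → G

B has no prerequisites → B first.
Next only C has its prerequisites met → C.
Now D, E, F and G have their prerequisites met. D is listed earlier, so D next.
E, F and G are all available; E is listed earlier → E.
Ready: F and G. F is listed earlier → F.
A now also ready, so the ready set is {A, G}; A is listed earlier → A.
G is the only step now ready → G.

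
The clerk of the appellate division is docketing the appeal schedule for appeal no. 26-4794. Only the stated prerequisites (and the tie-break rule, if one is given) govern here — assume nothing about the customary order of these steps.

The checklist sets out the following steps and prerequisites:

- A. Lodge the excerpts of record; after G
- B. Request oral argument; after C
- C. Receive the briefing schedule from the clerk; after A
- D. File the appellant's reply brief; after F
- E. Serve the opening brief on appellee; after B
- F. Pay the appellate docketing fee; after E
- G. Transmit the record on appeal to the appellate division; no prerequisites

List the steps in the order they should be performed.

G has no prerequisites → G first.
Next only A has its prerequisites met → A.
Next only C has its prerequisites met → C.
B needed C, now all done → B.
Next only E has its prerequisites met → E.
That leaves F as the only ready step → F.
D is the only step now ready → D.

G → A → C → B → E → F → D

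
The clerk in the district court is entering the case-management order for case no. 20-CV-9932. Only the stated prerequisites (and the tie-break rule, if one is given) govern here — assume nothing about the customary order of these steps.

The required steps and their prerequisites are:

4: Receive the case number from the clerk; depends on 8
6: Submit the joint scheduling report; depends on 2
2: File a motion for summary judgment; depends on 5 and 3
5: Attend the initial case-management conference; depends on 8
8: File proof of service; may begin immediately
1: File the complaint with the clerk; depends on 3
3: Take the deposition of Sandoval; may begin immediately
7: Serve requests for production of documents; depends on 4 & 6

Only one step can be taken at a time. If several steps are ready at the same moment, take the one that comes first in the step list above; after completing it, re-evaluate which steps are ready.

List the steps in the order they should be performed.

8, 4, 5, 3, 2, 6, 1, 7

Nothing is required for 8 and 3. 8 is listed earlier → 8 first.
Now 4, 5 and 3 have their prerequisites met. 4 is listed earlier, so 4 next.
Now 5 and 3 have their prerequisites met. 5 is listed earlier, so 5 next.
3 is the only step now ready → 3.
Now 2 and 1 have their prerequisites met. 2 is listed earlier, so 2 next.
6 now also ready, so the ready set is {6, 1}; 6 is listed earlier → 6.
7 now also ready, so the ready set is {1, 7}; 1 is listed earlier → 1.
7 needed 4 and 6, now all done → 7.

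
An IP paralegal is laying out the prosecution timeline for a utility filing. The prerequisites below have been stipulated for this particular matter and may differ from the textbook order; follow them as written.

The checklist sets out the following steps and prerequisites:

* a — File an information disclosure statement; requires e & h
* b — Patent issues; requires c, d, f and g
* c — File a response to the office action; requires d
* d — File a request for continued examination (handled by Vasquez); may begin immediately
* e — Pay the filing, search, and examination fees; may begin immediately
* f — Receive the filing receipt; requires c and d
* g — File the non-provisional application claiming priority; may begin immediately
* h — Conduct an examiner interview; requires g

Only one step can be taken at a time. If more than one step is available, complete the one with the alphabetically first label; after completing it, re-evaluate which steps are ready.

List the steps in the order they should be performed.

d, c, e, f, g, b, h, a

d, e and g have no prerequisites; d has the earlier label, so d is first.
Ready: c, e and g. c has the earlier label → c.
f now also ready, so the ready set is {e, f, g}; e has the earlier label → e.
f and g are both available; f has the earlier label → f.
g is the only step now ready → g.
Ready: b and h. b has the earlier label → b.
h is the only step now ready → h.
a needed e and h, now all done → a.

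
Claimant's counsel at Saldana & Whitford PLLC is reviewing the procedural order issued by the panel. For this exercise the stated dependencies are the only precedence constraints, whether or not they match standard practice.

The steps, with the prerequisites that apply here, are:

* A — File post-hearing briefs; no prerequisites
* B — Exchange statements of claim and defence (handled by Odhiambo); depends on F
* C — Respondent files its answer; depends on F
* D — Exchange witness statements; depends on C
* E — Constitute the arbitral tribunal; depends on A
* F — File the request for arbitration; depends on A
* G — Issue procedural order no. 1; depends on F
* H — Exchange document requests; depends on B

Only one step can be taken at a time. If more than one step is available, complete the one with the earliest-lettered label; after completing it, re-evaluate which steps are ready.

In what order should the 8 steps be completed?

A is the only step with nothing outstanding, so it goes first.
E and F are both available; E has the earlier label → E.
Next only F has its prerequisites met → F.
B, C and G are all available; B has the earlier label → B.
Ready: C, G and H. C has the earlier label → C.
D, G and H are all available; D has the earlier label → D.
Now G and H have their prerequisites met. G has the earlier label, so G next.
Next only H has its prerequisites met → H.

A, E, F, B, C, D, G, H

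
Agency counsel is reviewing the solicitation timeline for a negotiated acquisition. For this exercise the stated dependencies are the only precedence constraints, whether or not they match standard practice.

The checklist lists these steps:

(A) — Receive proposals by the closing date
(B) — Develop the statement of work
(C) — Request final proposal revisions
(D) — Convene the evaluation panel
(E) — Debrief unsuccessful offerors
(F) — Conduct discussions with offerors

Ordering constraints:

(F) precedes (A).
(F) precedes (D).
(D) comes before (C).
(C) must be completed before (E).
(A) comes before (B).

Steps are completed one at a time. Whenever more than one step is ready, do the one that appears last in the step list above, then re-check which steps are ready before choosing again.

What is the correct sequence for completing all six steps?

(F) (D) (C) (E) (A) (B)

(F) has no prerequisites → (F) first.
Now (D) and (A) have their prerequisites met. (D) is listed later, so (D) next.
(C) and (A) are both available; (C) is listed later → (C).
(E) now also ready, so the ready set is {(E), (A)}; (E) is listed later → (E).
(A) needed (F), now all done → (A).
(B) needed (A), now all done → (B).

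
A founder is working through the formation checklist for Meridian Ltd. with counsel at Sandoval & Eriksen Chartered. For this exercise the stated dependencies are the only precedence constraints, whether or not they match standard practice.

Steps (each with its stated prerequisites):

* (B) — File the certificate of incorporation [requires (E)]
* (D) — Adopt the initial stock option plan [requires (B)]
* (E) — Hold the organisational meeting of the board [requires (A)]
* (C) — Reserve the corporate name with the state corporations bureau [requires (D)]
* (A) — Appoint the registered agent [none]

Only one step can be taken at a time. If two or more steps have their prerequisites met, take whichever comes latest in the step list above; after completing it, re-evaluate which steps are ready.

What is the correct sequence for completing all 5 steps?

(A) (E) (B) (D) (C)

(A) has no prerequisites → (A) first.
Next only (E) has its prerequisites met → (E).
(B) is the only step now ready → (B).
(D) needed (B), now all done → (D).
That leaves (C) as the only ready step → (C).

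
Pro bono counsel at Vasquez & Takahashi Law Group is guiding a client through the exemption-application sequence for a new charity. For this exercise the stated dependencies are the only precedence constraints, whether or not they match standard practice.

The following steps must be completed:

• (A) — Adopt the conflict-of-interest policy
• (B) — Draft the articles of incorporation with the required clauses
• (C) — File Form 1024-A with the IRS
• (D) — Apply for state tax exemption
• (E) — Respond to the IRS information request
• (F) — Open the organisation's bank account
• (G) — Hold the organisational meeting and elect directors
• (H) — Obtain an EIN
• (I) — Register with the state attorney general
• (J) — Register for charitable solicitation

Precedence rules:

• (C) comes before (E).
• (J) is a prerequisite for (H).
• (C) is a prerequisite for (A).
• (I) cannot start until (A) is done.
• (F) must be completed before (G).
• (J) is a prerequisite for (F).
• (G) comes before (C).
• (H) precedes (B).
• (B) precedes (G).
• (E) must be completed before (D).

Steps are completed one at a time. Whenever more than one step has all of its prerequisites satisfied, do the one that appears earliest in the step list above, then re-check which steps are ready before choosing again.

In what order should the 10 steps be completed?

(J), (F), (H), (B), (G), (C), (A), (E), (D), (I)

(J) is the only step with nothing outstanding, so it goes first.
(F) and (H) are both available; (F) is listed earlier → (F).
Next only (H) has its prerequisites met → (H).
(B) is the only step now ready → (B).
(G) needed (B) and (F), now all done → (G).
That leaves (C) as the only ready step → (C).
Ready: (A) and (E). (A) is listed earlier → (A).
Ready: (E) and (I). (E) is listed earlier → (E).
(D) now also ready, so the ready set is {(D), (I)}; (D) is listed earlier → (D).
(I) is the only step now ready → (I).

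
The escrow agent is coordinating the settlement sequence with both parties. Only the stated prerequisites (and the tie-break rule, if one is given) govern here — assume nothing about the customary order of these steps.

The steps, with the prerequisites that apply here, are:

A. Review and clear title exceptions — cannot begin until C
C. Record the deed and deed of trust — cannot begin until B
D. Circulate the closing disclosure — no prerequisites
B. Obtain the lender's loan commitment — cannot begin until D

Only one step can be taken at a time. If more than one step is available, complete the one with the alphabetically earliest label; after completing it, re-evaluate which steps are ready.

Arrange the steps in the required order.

D is the only step with nothing outstanding, so it goes first.
That leaves B as the only ready step → B.
C is the only step now ready → C.
A needed C, now all done → A.

D, B, C, A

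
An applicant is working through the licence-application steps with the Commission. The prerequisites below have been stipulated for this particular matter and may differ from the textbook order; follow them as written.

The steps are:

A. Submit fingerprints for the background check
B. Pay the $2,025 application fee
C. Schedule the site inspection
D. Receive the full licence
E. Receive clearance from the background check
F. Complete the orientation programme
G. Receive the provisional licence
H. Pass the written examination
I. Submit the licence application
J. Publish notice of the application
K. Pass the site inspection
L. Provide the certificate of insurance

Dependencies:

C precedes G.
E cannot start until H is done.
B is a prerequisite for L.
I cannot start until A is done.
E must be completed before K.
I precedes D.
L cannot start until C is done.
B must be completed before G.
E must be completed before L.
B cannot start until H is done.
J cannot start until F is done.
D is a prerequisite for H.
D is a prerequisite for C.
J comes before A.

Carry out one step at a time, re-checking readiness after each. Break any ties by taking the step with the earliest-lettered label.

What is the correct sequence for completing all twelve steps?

F is the only step with nothing outstanding, so it goes first.
J needed F, now all done → J.
A needed J, now all done → A.
I needed A, now all done → I.
D needed I, now all done → D.
Ready: C and H. C has the earlier label → C.
That leaves H as the only ready step → H.
Now B and E have their prerequisites met. B has the earlier label, so B next.
G now also ready, so the ready set is {E, G}; E has the earlier label → E.
G, K and L are all available; G has the earlier label → G.
Ready: K and L. K has the earlier label → K.
Next only L has its prerequisites met → L.

F, J, A, I, D, C, H, B, E, G, K, L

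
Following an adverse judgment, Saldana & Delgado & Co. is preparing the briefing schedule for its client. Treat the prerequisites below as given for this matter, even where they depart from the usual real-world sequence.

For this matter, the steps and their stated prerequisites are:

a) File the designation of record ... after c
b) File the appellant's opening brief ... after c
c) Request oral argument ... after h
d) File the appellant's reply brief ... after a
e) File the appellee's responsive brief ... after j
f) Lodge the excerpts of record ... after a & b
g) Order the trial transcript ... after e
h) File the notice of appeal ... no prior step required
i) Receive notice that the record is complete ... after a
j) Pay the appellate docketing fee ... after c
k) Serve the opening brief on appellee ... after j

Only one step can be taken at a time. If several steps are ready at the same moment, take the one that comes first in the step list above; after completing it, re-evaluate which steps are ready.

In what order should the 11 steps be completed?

h has no prerequisites → h first.
That leaves c as the only ready step → c.
Ready: a, b and j. a is listed earlier → a.
d and i now also ready, so the ready set is {b, d, i, j}; b is listed earlier → b.
f now also ready, so the ready set is {d, f, i, j}; d is listed earlier → d.
Now f, i and j have their prerequisites met. f is listed earlier, so f next.
Now i and j have their prerequisites met. i is listed earlier, so i next.
j needed c, now all done → j.
e and k are both available; e is listed earlier → e.
Ready: g and k. g is listed earlier → g.
k needed j, now all done → k.

h, c, a, b, d, f, i, j, e, g, k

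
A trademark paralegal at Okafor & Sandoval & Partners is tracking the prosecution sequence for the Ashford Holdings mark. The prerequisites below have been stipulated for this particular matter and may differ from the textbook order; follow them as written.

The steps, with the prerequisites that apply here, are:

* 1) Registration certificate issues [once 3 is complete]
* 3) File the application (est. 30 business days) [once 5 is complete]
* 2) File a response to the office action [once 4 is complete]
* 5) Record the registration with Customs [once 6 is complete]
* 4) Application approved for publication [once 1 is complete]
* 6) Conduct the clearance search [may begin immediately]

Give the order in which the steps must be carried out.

6 is the only step with nothing outstanding, so it goes first.
5 needed 6, now all done → 5.
3 needed 5, now all done → 3.
That leaves 1 as the only ready step → 1.
That leaves 4 as the only ready step → 4.
Next only 2 has its prerequisites met → 2.

6 5 3 1 4 2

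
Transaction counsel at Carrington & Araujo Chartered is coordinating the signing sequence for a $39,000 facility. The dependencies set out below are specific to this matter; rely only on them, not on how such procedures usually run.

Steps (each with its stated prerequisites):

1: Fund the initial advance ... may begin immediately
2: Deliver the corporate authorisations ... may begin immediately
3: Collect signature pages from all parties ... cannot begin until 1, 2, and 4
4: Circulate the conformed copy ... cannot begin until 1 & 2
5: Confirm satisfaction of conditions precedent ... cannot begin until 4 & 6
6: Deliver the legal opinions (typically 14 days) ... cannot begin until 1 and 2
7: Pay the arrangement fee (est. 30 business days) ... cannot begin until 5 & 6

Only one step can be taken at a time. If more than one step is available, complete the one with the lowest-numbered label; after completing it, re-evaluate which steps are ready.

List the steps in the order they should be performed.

1 and 2 have no prerequisites; 1 has the earlier label, so 1 is first.
2 is the only step now ready → 2.
Now 4 and 6 have their prerequisites met. 4 has the earlier label, so 4 next.
3 now also ready, so the ready set is {3, 6}; 3 has the earlier label → 3.
6 needed 1 and 2, now all done → 6.
5 needed 4 and 6, now all done → 5.
That leaves 7 as the only ready step → 7.

1 → 2 → 4 → 3 → 6 → 5 → 7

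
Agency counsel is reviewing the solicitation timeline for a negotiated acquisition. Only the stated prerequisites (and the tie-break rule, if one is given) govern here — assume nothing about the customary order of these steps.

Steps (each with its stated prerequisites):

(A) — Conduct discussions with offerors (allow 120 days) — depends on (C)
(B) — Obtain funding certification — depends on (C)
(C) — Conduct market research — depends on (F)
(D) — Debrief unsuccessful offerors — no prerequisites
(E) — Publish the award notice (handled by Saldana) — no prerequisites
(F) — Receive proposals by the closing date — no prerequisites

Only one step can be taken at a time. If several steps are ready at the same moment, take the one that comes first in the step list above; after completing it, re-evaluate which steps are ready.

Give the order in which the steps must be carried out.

Nothing is required for (D), (E) and (F). (D) is listed earlier → (D) first.
Now (E) and (F) have their prerequisites met. (E) is listed earlier, so (E) next.
That leaves (F) as the only ready step → (F).
(C) needed (F), now all done → (C).
(A) and (B) are both available; (A) is listed earlier → (A).
(B) needed (C), now all done → (B).

(D), (E), (F), (C), (A), (B)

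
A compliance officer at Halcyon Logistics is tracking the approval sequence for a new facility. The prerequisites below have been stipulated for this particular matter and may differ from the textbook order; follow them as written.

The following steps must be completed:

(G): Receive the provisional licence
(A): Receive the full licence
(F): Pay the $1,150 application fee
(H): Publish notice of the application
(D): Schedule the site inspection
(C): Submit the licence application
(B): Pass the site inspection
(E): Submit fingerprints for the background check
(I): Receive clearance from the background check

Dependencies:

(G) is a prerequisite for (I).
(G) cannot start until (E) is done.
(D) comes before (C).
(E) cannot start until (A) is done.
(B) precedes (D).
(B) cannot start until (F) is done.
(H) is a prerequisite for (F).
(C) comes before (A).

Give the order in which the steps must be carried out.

(H) (F) (B) (D) (C) (A) (E) (G) (I)

(H) has no prerequisites → (H) first.
(F) needed (H), now all done → (F).
That leaves (B) as the only ready step → (B).
Next only (D) has its prerequisites met → (D).
Next only (C) has its prerequisites met → (C).
That leaves (A) as the only ready step → (A).
That leaves (E) as the only ready step → (E).
(G) needed (E), now all done → (G).
(I) needed (G), now all done → (I).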